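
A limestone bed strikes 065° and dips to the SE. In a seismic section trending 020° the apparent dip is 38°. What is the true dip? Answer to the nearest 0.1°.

β = acute angle between strike 065° and section 020° = 45°.
tan δ = tan α / sin β = tan 38° / sin 45° = 0.7813 / 0.7071 = 1.1049
δ = arctan(1.1049) = 47.85°

47.9°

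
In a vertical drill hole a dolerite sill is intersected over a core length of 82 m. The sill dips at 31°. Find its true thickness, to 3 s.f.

True thickness t = h · cos(dip) = 82 × cos 31°
t = 82 × 0.8572 = 70.288 m

70.3 m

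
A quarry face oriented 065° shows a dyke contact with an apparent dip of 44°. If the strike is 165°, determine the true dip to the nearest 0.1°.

44.4°

β = acute angle between strike 165° and section 065° = 80°.
tan δ = tan α / sin β = tan 44° / sin 80° = 0.9657 / 0.9848 = 0.9806
true dip = arctan 0.9806 = 44.44°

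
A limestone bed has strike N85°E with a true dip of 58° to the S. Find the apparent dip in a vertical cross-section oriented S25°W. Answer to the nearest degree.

The strike is N85°E and the section trends S25°W; the acute angle between them is β = 60°.
tan α = tan 58° × sin 60° = 1.6003 × 0.8660 = 1.3859
apparent dip = arctan 1.3859 = 54.19°

54°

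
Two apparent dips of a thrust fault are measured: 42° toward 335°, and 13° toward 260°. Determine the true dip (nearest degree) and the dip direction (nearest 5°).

true dip 42°, dip direction 335°

The two traces are lines in the plane: v₁ = (sin 335°·cos 42°, cos 335°·cos 42°, −sin 42°), v₂ = (sin 260°·cos 13°, cos 260°·cos 13°, −sin 13°).
Cross product v₁ × v₂ gives the pole to the plane: n ∝ (-0.265, 0.571, 0.699).
True dip = arccos(n_z / |n|) = arccos(0.7431) = 42.0°.
The horizontal component of n points toward azimuth atan2(n_x, n_y) = 335°, the dip direction.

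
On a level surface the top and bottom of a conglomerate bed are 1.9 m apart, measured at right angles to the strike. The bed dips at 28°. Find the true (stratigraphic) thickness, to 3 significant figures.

True thickness t = w · sin(dip) = 1.9 × sin 28°
t = 1.9 × 0.4695 = 0.892 m

0.892 m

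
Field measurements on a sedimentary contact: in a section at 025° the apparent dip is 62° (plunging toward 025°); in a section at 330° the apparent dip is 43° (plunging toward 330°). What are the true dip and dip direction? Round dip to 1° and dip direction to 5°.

The two traces are lines in the plane: v₁ = (sin 25°·cos 62°, cos 25°·cos 62°, −sin 62°), v₂ = (sin 330°·cos 43°, cos 330°·cos 43°, −sin 43°).
Cross product v₁ × v₂ gives the pole to the plane: n ∝ (0.269, 0.458, 0.281).
tan δ = √(n_x²+n_y²)/n_z = 0.531/0.281, so δ = 62.1°.
Dip direction = azimuth of (n_x, n_y) = atan2(0.269, 0.458) = 30°.

true dip 62°, dip direction 030°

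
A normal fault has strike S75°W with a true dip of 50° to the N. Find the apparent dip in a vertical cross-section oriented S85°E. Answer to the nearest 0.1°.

22.2°

The strike is S75°W and the section trends S85°E; the acute angle between them is β = 20°.
tan(apparent dip) = tan 50° · sin 20° = 0.4076
α = arctan(0.4076) = 22.18°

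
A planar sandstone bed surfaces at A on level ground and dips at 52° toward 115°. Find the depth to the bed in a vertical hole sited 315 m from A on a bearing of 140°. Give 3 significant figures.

The hole lies 25° from the dip direction, so the down-dip offset is 315 × cos 25° = 285.49 m.
Depth = down-dip offset × tan(dip) = 285.49 × tan 52° = 285.49 × 1.2799
Depth = 365.41 m

365 m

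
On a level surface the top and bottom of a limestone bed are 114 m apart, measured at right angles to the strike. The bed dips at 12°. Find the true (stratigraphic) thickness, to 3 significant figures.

23.7 m

True thickness t = w · sin(dip) = 114 × sin 12°
t = 114 × 0.2079 = 23.702 m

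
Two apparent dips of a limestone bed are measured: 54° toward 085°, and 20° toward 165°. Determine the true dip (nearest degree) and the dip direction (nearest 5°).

true dip 54°, dip direction 090°

Each apparent-dip line lies in the plane. As unit vectors (x east, y north, z up), v₁ plunges 54°→085° and v₂ plunges 20°→165°.
The plane normal is n = v₁ × v₂ ∝ (0.752, -0.004, 0.544).
True dip = arccos(n_z / |n|) = arccos(0.5862) = 54.1°.
Dip direction = azimuth of (n_x, n_y) = atan2(0.752, -0.004) = 90°.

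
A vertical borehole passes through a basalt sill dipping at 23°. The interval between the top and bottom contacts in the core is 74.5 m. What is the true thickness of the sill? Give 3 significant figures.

True thickness t = h · cos(dip) = 74.5 × cos 23°
t = 74.5 × 0.9205 = 68.578 m

68.6 m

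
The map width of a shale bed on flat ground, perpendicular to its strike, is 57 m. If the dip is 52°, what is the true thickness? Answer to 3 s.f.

True thickness t = w · sin(dip) = 57 × sin 52°
t = 57 × 0.7880 = 44.917 m

44.9 m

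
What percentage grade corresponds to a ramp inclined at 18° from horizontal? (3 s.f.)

32.5%

grade % = 100 × tan 18° = 100 × 0.3249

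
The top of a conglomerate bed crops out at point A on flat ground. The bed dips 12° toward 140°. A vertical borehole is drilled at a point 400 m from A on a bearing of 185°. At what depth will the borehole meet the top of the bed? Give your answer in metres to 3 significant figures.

60.1 m

The hole lies 45° from the dip direction, so the down-dip offset is 400 × cos 45° = 282.84 m.
Depth = down-dip offset × tan(dip) = 282.84 × tan 12° = 282.84 × 0.2126
Depth = 60.12 m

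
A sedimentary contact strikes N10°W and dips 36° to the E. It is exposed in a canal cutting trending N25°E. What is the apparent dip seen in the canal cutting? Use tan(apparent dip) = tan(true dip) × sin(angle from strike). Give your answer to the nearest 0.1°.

Angle between strike (N10°W) and section (N25°E): β = 35°.
tan α = tan 36° × sin 35° = 0.7265 × 0.5736 = 0.4167
apparent dip = arctan 0.4167 = 22.62°

22.6°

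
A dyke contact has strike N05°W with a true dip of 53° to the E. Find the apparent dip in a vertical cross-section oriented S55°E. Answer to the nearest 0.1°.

45.5°

The strike is N05°W and the section trends S55°E; the acute angle between them is β = 50°.
tan α = tan 53° × sin 50° = 1.3270 × 0.7660 = 1.0166
α = arctan(1.0166) = 45.47°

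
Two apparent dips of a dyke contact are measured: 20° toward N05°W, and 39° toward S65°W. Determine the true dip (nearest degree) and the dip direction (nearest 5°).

The two traces are lines in the plane: v₁ = (sin 355°·cos 20°, cos 355°·cos 20°, −sin 20°), v₂ = (sin 245°·cos 39°, cos 245°·cos 39°, −sin 39°).
The plane normal is n = v₁ × v₂ ∝ (-0.701, 0.189, 0.686).
True dip = arccos(n_z / |n|) = arccos(0.6866) = 46.6°.
The horizontal component of n points toward azimuth atan2(n_x, n_y) = 285°, the dip direction.

true dip 47°, dip direction 285°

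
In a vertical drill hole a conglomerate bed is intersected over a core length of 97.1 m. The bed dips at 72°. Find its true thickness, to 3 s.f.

30.0 m

True thickness t = h · cos(dip) = 97.1 × cos 72°
t = 97.1 × 0.3090 = 30.006 m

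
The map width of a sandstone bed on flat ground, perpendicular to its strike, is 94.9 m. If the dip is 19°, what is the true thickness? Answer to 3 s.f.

True thickness t = w · sin(dip) = 94.9 × sin 19°
t = 94.9 × 0.3256 = 30.896 m

30.9 m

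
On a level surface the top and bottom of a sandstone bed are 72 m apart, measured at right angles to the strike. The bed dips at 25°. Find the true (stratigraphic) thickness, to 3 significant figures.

30.4 m

True thickness t = w · sin(dip) = 72 × sin 25°
t = 72 × 0.4226 = 30.429 m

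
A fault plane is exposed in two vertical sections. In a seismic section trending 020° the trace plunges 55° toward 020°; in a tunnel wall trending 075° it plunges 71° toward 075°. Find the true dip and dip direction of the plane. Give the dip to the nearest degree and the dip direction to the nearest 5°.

The two traces are lines in the plane: v₁ = (sin 20°·cos 55°, cos 20°·cos 55°, −sin 55°), v₂ = (sin 75°·cos 71°, cos 75°·cos 71°, −sin 71°).
n = v₁ × v₂ = (0.441, 0.072, 0.153) (taken with n_z > 0).
Dip δ = arctan(|n_h|/n_z) = arctan(0.446/0.153) = 71.1°.
Dip direction = azimuth of (n_x, n_y) = atan2(0.441, 0.072) = 81°.

true dip 71°, dip direction 080°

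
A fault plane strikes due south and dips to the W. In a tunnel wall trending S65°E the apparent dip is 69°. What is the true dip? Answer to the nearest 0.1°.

70.8°

β = acute angle between strike due south and section S65°E = 65°.
tan(true dip) = tan 69° / sin 65° = 2.8744
δ = arctan(2.8744) = 70.82°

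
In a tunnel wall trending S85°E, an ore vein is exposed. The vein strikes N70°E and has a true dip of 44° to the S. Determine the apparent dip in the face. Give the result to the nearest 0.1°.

The section lies 25° from the strike.
tan α = tan 44° × sin 25° = 0.9657 × 0.4226 = 0.4081
α = arctan(0.4081) = 22.20°

22.2°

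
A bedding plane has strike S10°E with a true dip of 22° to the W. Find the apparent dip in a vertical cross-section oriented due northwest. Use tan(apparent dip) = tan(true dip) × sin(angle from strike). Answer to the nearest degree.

13°

Angle between strike (S10°E) and section (due northwest): β = 35°.
tan(apparent dip) = tan 22° · sin 35° = 0.2317
α = arctan(0.2317) = 13.05°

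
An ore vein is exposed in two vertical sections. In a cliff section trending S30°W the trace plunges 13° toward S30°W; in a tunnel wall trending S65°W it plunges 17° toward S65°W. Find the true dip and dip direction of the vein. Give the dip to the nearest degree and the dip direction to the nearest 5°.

true dip 17°, dip direction 250°

Represent each trace as a vector plunging at its apparent dip toward its trend (east-north-up frame): v₁ = (-0.487, -0.844, -0.225), v₂ = (-0.867, -0.404, -0.292).
n = v₁ × v₂ = (-0.156, -0.053, 0.534) (taken with n_z > 0).
tan δ = √(n_x²+n_y²)/n_z = 0.164/0.534, so δ = 17.1°.
The horizontal component of n points toward azimuth atan2(n_x, n_y) = 251°, the dip direction.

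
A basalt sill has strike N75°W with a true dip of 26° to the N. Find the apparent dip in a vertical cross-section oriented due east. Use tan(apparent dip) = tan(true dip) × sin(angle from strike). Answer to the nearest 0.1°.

7.2°

The section lies 15° from the strike.
tan(apparent dip) = tan 26° · sin 15° = 0.1262
apparent dip = arctan 0.1262 = 7.19°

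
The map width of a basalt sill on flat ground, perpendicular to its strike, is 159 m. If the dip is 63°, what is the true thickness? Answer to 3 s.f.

True thickness t = w · sin(dip) = 159 × sin 63°
t = 159 × 0.8910 = 141.670 m

142 m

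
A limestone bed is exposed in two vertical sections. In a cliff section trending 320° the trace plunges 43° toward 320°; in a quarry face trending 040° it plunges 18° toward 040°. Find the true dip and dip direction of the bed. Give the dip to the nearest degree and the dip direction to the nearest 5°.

true dip 43°, dip direction 330°

Each apparent-dip line lies in the plane. As unit vectors (x east, y north, z up), v₁ plunges 43°→320° and v₂ plunges 18°→040°.
The plane normal is n = v₁ × v₂ ∝ (-0.324, 0.562, 0.685).
True dip = arccos(n_z / |n|) = arccos(0.7261) = 43.4°.
Dip direction = azimuth of (n_x, n_y) = atan2(-0.324, 0.562) = 330°.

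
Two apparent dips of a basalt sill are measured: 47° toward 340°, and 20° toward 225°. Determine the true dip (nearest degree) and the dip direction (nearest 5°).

The two traces are lines in the plane: v₁ = (sin 340°·cos 47°, cos 340°·cos 47°, −sin 47°), v₂ = (sin 225°·cos 20°, cos 225°·cos 20°, −sin 20°).
Cross product v₁ × v₂ gives the pole to the plane: n ∝ (-0.705, 0.406, 0.581).
True dip = arccos(n_z / |n|) = arccos(0.5809) = 54.5°.
Dip direction = atan2(-0.705, 0.406) = 300° (azimuth of n's horizontal projection).

true dip 54°, dip direction 300°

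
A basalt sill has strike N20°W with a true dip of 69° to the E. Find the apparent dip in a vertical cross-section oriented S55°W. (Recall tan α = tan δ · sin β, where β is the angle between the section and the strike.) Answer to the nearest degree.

The strike is N20°W and the section trends S55°W; the acute angle between them is β = 75°.
tan α = tan 69° × sin 75° = 2.6051 × 0.9659 = 2.5163
α = arctan(2.5163) = 68.33°

68°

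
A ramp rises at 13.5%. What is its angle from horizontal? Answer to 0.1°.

tan θ = 13.5/100 = 0.1350
θ = arctan(0.1350) = 7.69°

7.7°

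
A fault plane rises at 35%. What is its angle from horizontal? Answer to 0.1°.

tan θ = 35/100 = 0.3500
θ = arctan(0.3500) = 19.29°

19.3°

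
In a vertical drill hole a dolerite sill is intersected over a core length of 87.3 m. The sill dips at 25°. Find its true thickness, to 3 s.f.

True thickness t = h · cos(dip) = 87.3 × cos 25°
t = 87.3 × 0.9063 = 79.121 m

79.1 m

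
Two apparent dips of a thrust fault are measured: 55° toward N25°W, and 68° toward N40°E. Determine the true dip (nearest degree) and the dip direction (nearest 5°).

The two traces are lines in the plane: v₁ = (sin 335°·cos 55°, cos 335°·cos 55°, −sin 55°), v₂ = (sin 40°·cos 68°, cos 40°·cos 68°, −sin 68°).
Cross product v₁ × v₂ gives the pole to the plane: n ∝ (0.247, 0.422, 0.195).
True dip = arccos(n_z / |n|) = arccos(0.3700) = 68.3°.
Dip direction = azimuth of (n_x, n_y) = atan2(0.247, 0.422) = 30°.

true dip 68°, dip direction 030°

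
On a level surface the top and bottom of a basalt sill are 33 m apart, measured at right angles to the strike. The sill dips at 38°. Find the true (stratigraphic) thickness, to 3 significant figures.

True thickness t = w · sin(dip) = 33 × sin 38°
t = 33 × 0.6157 = 20.317 m

20.3 m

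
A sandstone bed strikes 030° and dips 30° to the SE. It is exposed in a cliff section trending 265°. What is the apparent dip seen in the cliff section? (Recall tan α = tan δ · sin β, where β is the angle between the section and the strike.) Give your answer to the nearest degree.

The section lies 55° from the strike.
tan α = tan 30° × sin 55° = 0.5774 × 0.8192 = 0.4729
apparent dip = arctan 0.4729 = 25.31°

25°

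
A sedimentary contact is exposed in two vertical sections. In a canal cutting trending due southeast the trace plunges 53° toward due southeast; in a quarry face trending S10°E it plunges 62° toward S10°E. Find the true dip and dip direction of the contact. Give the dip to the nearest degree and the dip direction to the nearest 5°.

The two traces are lines in the plane: v₁ = (sin 135°·cos 53°, cos 135°·cos 53°, −sin 53°), v₂ = (sin 170°·cos 62°, cos 170°·cos 62°, −sin 62°).
n = v₁ × v₂ = (-0.006, -0.311, 0.162) (taken with n_z > 0).
tan δ = √(n_x²+n_y²)/n_z = 0.311/0.162, so δ = 62.5°.
The horizontal component of n points toward azimuth atan2(n_x, n_y) = 181°, the dip direction.

true dip 62°, dip direction 180°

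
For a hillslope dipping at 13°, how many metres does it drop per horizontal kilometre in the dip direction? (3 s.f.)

231 m

drop per km = 1000 × tan 13° = 1000 × 0.2309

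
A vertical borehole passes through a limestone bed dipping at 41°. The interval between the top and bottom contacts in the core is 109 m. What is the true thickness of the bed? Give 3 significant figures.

True thickness t = h · cos(dip) = 109 × cos 41°
t = 109 × 0.7547 = 82.263 m

82.3 m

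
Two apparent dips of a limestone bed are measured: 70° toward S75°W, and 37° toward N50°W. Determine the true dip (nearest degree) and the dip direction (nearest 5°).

Represent each trace as a vector plunging at its apparent dip toward its trend (east-north-up frame): v₁ = (-0.330, -0.089, -0.940), v₂ = (-0.612, 0.513, -0.602).
n = v₁ × v₂ = (-0.536, -0.376, 0.224) (taken with n_z > 0).
Dip δ = arctan(|n_h|/n_z) = arctan(0.655/0.224) = 71.1°.
Dip direction = azimuth of (n_x, n_y) = atan2(-0.536, -0.376) = 235°.

true dip 71°, dip direction 235°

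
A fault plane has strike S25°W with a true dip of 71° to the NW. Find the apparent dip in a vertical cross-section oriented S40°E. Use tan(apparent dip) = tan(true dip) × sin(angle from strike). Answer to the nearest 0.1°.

Angle between strike (S25°W) and section (S40°E): β = 65°.
tan(apparent dip) = tan 71° · sin 65° = 2.6321
α = arctan(2.6321) = 69.20°

69.2°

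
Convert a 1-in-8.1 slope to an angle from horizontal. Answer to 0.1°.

tan θ = 1/8.1 = 0.1235
θ = arctan(0.1235) = 7.04°

7.0°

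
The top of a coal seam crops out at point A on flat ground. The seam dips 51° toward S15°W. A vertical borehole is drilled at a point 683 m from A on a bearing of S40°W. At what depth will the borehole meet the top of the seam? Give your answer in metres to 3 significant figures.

764 m

The hole lies 25° from the dip direction, so the down-dip offset is 683 × cos 25° = 619.01 m.
Depth = down-dip offset × tan(dip) = 619.01 × tan 51° = 619.01 × 1.2349
Depth = 764.41 m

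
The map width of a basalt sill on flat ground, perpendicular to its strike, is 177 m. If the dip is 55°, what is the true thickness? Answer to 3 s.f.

145 m

True thickness t = w · sin(dip) = 177 × sin 55°
t = 177 × 0.8192 = 144.990 m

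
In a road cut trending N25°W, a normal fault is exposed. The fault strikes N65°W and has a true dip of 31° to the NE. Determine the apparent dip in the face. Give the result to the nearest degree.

21°

Angle between strike (N65°W) and section (N25°W): β = 40°.
tan α = tan 31° × sin 40° = 0.6009 × 0.6428 = 0.3862
α = arctan(0.3862) = 21.12°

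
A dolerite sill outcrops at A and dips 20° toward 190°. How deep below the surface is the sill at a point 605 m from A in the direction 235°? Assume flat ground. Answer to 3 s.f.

156 m

The hole lies 45° from the dip direction, so the down-dip offset is 605 × cos 45° = 427.80 m.
Depth = down-dip offset × tan(dip) = 427.80 × tan 20° = 427.80 × 0.3640
Depth = 155.71 m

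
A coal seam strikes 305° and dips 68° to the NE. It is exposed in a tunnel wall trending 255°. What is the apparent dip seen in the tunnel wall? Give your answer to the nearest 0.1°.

62.2°

The strike is 305° and the section trends 255°; the acute angle between them is β = 50°.
tan α = tan 68° × sin 50° = 2.4751 × 0.7660 = 1.8960
α = arctan(1.8960) = 62.19°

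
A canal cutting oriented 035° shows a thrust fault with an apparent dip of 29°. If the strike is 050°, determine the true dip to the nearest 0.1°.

β = acute angle between strike 050° and section 035° = 15°.
tan δ = tan α / sin β = tan 29° / sin 15° = 0.5543 / 0.2588 = 2.1417
δ = arctan(2.1417) = 64.97°

65.0°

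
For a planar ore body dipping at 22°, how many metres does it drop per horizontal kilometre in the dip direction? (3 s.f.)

drop per km = 1000 × tan 22° = 1000 × 0.4040

404 m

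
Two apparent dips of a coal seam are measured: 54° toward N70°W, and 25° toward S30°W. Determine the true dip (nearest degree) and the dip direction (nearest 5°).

The two traces are lines in the plane: v₁ = (sin 290°·cos 54°, cos 290°·cos 54°, −sin 54°), v₂ = (sin 210°·cos 25°, cos 210°·cos 25°, −sin 25°).
n = v₁ × v₂ = (-0.720, 0.133, 0.525) (taken with n_z > 0).
Dip δ = arctan(|n_h|/n_z) = arctan(0.732/0.525) = 54.4°.
Dip direction = atan2(-0.720, 0.133) = 280° (azimuth of n's horizontal projection).

true dip 54°, dip direction 280°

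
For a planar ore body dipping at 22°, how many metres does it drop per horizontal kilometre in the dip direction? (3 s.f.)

drop per km = 1000 × tan 22° = 1000 × 0.4040

404 m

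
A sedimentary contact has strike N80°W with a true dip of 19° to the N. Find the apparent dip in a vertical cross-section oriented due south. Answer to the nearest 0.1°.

18.7°

Angle between strike (N80°W) and section (due south): β = 80°.
tan α = tan 19° × sin 80° = 0.3443 × 0.9848 = 0.3391
apparent dip = arctan 0.3391 = 18.73°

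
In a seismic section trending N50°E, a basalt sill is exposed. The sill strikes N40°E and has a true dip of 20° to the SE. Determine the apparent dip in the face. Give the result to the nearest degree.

4°

Angle between strike (N40°E) and section (N50°E): β = 10°.
tan α = tan 20° × sin 10° = 0.3640 × 0.1736 = 0.0632
apparent dip = arctan 0.0632 = 3.62°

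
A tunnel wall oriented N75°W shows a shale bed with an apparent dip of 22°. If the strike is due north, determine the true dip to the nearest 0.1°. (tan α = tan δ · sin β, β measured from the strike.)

22.7°

The section is 75° from the strike.
tan(true dip) = tan 22° / sin 75° = 0.4183
δ = arctan(0.4183) = 22.70°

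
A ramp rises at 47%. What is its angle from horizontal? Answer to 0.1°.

25.2°

tan θ = 47/100 = 0.4700
θ = arctan(0.4700) = 25.17°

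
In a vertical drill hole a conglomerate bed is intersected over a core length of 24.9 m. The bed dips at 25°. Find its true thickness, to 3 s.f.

22.6 m

True thickness t = h · cos(dip) = 24.9 × cos 25°
t = 24.9 × 0.9063 = 22.567 m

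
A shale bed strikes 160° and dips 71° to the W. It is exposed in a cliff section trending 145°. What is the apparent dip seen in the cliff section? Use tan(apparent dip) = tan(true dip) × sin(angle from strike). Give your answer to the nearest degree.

37°

Angle between strike (160°) and section (145°): β = 15°.
tan(apparent dip) = tan 71° · sin 15° = 0.7517
α = arctan(0.7517) = 36.93°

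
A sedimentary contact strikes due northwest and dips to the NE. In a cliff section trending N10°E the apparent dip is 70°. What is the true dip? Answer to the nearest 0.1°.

The section is 55° from the strike.
tan δ = tan α / sin β = tan 70° / sin 55° = 2.7475 / 0.8192 = 3.3541
δ = arctan(3.3541) = 73.40°

73.4°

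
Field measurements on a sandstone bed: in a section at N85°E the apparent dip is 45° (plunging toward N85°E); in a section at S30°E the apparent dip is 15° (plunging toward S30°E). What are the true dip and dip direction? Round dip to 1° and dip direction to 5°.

true dip 45°, dip direction 075°

Represent each trace as a vector plunging at its apparent dip toward its trend (east-north-up frame): v₁ = (0.704, 0.062, -0.707), v₂ = (0.483, -0.837, -0.259).
n = v₁ × v₂ = (0.607, 0.159, 0.619) (taken with n_z > 0).
True dip = arccos(n_z / |n|) = arccos(0.7020) = 45.4°.
The horizontal component of n points toward azimuth atan2(n_x, n_y) = 75°, the dip direction.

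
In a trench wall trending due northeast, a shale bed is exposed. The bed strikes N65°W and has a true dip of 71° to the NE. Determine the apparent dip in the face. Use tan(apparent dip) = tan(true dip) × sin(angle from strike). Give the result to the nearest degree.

70°

Angle between strike (N65°W) and section (due northeast): β = 70°.
tan α = tan 71° × sin 70° = 2.9042 × 0.9397 = 2.7291
apparent dip = arctan 2.7291 = 69.88°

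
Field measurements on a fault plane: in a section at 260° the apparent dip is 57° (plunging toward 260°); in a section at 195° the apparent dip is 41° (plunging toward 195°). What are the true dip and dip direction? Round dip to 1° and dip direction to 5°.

Represent each trace as a vector plunging at its apparent dip toward its trend (east-north-up frame): v₁ = (-0.536, -0.095, -0.839), v₂ = (-0.195, -0.729, -0.656).
n = v₁ × v₂ = (-0.549, -0.188, 0.373) (taken with n_z > 0).
Dip δ = arctan(|n_h|/n_z) = arctan(0.581/0.373) = 57.3°.
Dip direction = azimuth of (n_x, n_y) = atan2(-0.549, -0.188) = 251°.

true dip 57°, dip direction 250°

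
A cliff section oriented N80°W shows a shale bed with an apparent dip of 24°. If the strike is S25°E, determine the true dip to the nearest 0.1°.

β = acute angle between strike S25°E and section N80°W = 55°.
tan(true dip) = tan 24° / sin 55° = 0.5435
δ = arctan(0.5435) = 28.53°

28.5°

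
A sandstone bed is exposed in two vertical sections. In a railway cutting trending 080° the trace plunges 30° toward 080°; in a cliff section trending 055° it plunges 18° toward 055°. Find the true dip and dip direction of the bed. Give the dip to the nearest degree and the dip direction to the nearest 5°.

The two traces are lines in the plane: v₁ = (sin 80°·cos 30°, cos 80°·cos 30°, −sin 30°), v₂ = (sin 55°·cos 18°, cos 55°·cos 18°, −sin 18°).
Cross product v₁ × v₂ gives the pole to the plane: n ∝ (0.226, -0.126, 0.348).
tan δ = √(n_x²+n_y²)/n_z = 0.259/0.348, so δ = 36.7°.
The horizontal component of n points toward azimuth atan2(n_x, n_y) = 119°, the dip direction.

true dip 37°, dip direction 120°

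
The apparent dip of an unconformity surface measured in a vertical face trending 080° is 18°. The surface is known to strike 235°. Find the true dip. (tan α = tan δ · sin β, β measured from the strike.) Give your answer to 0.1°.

37.6°

The section is 25° from the strike.
tan δ = tan α / sin β = tan 18° / sin 25° = 0.3249 / 0.4226 = 0.7688
δ = arctan(0.7688) = 37.55°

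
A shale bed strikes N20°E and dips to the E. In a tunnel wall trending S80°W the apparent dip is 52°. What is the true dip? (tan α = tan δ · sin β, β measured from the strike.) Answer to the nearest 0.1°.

β = acute angle between strike N20°E and section S80°W = 60°.
tan(true dip) = tan 52° / sin 60° = 1.4779
δ = arctan(1.4779) = 55.92°

55.9°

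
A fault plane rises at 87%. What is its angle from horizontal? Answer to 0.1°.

41.0°

tan θ = 87/100 = 0.8700
θ = arctan(0.8700) = 41.02°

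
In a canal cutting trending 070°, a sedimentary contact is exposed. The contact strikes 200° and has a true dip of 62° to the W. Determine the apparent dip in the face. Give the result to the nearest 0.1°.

55.2°

The strike is 200° and the section trends 070°; the acute angle between them is β = 50°.
tan(apparent dip) = tan 62° · sin 50° = 1.4407
apparent dip = arctan 1.4407 = 55.24°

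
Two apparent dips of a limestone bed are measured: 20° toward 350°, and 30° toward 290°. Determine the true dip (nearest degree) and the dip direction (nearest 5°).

true dip 30°, dip direction 300°

Each apparent-dip line lies in the plane. As unit vectors (x east, y north, z up), v₁ plunges 20°→350° and v₂ plunges 30°→290°.
Cross product v₁ × v₂ gives the pole to the plane: n ∝ (-0.361, 0.197, 0.705).
tan δ = √(n_x²+n_y²)/n_z = 0.411/0.705, so δ = 30.3°.
Dip direction = atan2(-0.361, 0.197) = 299° (azimuth of n's horizontal projection).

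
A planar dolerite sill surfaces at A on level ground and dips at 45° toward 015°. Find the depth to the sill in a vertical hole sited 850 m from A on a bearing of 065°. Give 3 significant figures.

546 m

The hole lies 50° from the dip direction, so the down-dip offset is 850 × cos 50° = 546.37 m.
Depth = down-dip offset × tan(dip) = 546.37 × tan 45° = 546.37 × 1.0000
Depth = 546.37 m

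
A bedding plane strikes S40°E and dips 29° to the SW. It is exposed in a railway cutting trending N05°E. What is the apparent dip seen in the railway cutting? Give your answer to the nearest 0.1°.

21.4°

The strike is S40°E and the section trends N05°E; the acute angle between them is β = 45°.
tan α = tan 29° × sin 45° = 0.5543 × 0.7071 = 0.3920
apparent dip = arctan 0.3920 = 21.40°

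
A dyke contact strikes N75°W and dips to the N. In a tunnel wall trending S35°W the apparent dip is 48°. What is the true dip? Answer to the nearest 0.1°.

49.8°

β = acute angle between strike N75°W and section S35°W = 70°.
tan δ = tan α / sin β = tan 48° / sin 70° = 1.1106 / 0.9397 = 1.1819
true dip = arctan 1.1819 = 49.77°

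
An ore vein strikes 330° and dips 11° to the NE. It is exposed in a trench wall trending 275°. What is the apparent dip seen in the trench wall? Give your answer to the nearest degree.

Angle between strike (330°) and section (275°): β = 55°.
tan(apparent dip) = tan 11° · sin 55° = 0.1592
α = arctan(0.1592) = 9.05°

9°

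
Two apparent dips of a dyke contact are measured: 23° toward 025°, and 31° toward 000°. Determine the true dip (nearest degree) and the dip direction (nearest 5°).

true dip 34°, dip direction 335°

The two traces are lines in the plane: v₁ = (sin 25°·cos 23°, cos 25°·cos 23°, −sin 23°), v₂ = (sin 0°·cos 31°, cos 0°·cos 31°, −sin 31°).
Cross product v₁ × v₂ gives the pole to the plane: n ∝ (-0.095, 0.200, 0.333).
Dip δ = arctan(|n_h|/n_z) = arctan(0.222/0.333) = 33.6°.
The horizontal component of n points toward azimuth atan2(n_x, n_y) = 335°, the dip direction.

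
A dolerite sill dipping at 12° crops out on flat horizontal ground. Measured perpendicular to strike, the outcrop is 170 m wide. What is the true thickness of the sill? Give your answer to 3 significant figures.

35.3 m

True thickness t = w · sin(dip) = 170 × sin 12°
t = 170 × 0.2079 = 35.345 m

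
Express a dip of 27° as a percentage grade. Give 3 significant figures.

51.0%

grade % = 100 × tan 27° = 100 × 0.5095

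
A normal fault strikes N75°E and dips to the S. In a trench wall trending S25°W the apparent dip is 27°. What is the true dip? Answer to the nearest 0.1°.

33.6°

The section is 50° from the strike.
tan δ = tan α / sin β = tan 27° / sin 50° = 0.5095 / 0.7660 = 0.6651
δ = arctan(0.6651) = 33.63°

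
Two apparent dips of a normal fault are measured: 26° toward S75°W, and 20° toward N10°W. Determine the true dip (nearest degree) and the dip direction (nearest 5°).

Represent each trace as a vector plunging at its apparent dip toward its trend (east-north-up frame): v₁ = (-0.868, -0.233, -0.438), v₂ = (-0.163, 0.925, -0.342).
n = v₁ × v₂ = (-0.485, 0.225, 0.841) (taken with n_z > 0).
True dip = arccos(n_z / |n|) = arccos(0.8438) = 32.5°.
Dip direction = atan2(-0.485, 0.225) = 295° (azimuth of n's horizontal projection).

true dip 32°, dip direction 295°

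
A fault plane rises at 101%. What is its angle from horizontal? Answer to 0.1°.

tan θ = 101/100 = 1.0100
θ = arctan(1.0100) = 45.29°

45.3°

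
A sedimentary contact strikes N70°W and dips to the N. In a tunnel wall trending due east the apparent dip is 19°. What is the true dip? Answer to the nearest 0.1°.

β = acute angle between strike N70°W and section due east = 20°.
tan δ = tan α / sin β = tan 19° / sin 20° = 0.3443 / 0.3420 = 1.0067
true dip = arctan 1.0067 = 45.19°

45.2°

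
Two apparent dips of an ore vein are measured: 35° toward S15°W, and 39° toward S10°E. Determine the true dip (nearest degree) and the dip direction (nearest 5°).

Represent each trace as a vector plunging at its apparent dip toward its trend (east-north-up frame): v₁ = (-0.212, -0.791, -0.574), v₂ = (0.135, -0.765, -0.629).
Cross product v₁ × v₂ gives the pole to the plane: n ∝ (0.059, -0.211, 0.269).
Dip δ = arctan(|n_h|/n_z) = arctan(0.219/0.269) = 39.1°.
The horizontal component of n points toward azimuth atan2(n_x, n_y) = 164°, the dip direction.

true dip 39°, dip direction 165°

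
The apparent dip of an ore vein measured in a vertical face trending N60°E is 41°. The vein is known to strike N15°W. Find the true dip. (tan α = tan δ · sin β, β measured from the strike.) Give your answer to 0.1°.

42.0°

β = acute angle between strike N15°W and section N60°E = 75°.
tan(true dip) = tan 41° / sin 75° = 0.9000
δ = arctan(0.9000) = 41.99°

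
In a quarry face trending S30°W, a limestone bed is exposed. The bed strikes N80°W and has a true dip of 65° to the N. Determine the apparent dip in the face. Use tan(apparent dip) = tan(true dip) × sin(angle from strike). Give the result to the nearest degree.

64°

The section lies 70° from the strike.
tan α = tan 65° × sin 70° = 2.1445 × 0.9397 = 2.0152
α = arctan(2.0152) = 63.61°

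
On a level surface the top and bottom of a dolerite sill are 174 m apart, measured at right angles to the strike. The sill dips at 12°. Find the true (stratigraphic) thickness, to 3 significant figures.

36.2 m

True thickness t = w · sin(dip) = 174 × sin 12°
t = 174 × 0.2079 = 36.177 m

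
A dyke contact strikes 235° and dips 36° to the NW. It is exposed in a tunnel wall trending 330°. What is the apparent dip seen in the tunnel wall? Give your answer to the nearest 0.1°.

The strike is 235° and the section trends 330°; the acute angle between them is β = 85°.
tan α = tan 36° × sin 85° = 0.7265 × 0.9962 = 0.7238
α = arctan(0.7238) = 35.90°

35.9°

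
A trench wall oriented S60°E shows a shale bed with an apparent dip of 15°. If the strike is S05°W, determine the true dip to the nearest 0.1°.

16.5°

The section is 65° from the strike.
tan δ = tan α / sin β = tan 15° / sin 65° = 0.2679 / 0.9063 = 0.2956
δ = arctan(0.2956) = 16.47°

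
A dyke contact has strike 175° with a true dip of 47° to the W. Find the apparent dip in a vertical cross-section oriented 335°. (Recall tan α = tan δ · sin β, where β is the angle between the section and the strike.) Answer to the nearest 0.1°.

20.1°

Angle between strike (175°) and section (335°): β = 20°.
tan(apparent dip) = tan 47° · sin 20° = 0.3668
apparent dip = arctan 0.3668 = 20.14°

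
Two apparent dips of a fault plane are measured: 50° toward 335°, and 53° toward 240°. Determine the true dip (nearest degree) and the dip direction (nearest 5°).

true dip 62°, dip direction 285°

Represent each trace as a vector plunging at its apparent dip toward its trend (east-north-up frame): v₁ = (-0.272, 0.583, -0.766), v₂ = (-0.521, -0.301, -0.799).
The plane normal is n = v₁ × v₂ ∝ (-0.696, 0.182, 0.385).
True dip = arccos(n_z / |n|) = arccos(0.4723) = 61.8°.
Dip direction = atan2(-0.696, 0.182) = 285° (azimuth of n's horizontal projection).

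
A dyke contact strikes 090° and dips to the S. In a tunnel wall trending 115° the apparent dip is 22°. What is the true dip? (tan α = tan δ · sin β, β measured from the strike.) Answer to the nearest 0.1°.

43.7°

The section is 25° from the strike.
tan(true dip) = tan 22° / sin 25° = 0.9560
δ = arctan(0.9560) = 43.71°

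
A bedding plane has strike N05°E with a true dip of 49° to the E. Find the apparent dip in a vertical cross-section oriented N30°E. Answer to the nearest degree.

The strike is N05°E and the section trends N30°E; the acute angle between them is β = 25°.
tan α = tan 49° × sin 25° = 1.1504 × 0.4226 = 0.4862
apparent dip = arctan 0.4862 = 25.93°

26°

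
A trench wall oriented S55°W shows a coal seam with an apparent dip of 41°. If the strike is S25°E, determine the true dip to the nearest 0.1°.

The section is 80° from the strike.
tan(true dip) = tan 41° / sin 80° = 0.8827
δ = arctan(0.8827) = 41.43°

41.4°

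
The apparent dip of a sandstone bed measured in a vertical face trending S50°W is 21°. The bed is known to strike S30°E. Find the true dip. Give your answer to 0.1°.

β = acute angle between strike S30°E and section S50°W = 80°.
tan δ = tan α / sin β = tan 21° / sin 80° = 0.3839 / 0.9848 = 0.3898
δ = arctan(0.3898) = 21.30°

21.3°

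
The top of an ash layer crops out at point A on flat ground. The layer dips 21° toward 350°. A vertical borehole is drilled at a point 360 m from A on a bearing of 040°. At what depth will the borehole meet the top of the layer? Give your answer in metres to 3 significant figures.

88.8 m

The hole lies 50° from the dip direction, so the down-dip offset is 360 × cos 50° = 231.40 m.
Depth = down-dip offset × tan(dip) = 231.40 × tan 21° = 231.40 × 0.3839
Depth = 88.83 m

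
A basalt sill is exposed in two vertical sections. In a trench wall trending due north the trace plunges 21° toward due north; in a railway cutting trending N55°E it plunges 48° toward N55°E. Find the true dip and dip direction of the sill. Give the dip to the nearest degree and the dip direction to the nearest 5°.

true dip 49°, dip direction 070°

Each apparent-dip line lies in the plane. As unit vectors (x east, y north, z up), v₁ plunges 21°→due north and v₂ plunges 48°→N55°E.
n = v₁ × v₂ = (0.556, 0.196, 0.512) (taken with n_z > 0).
tan δ = √(n_x²+n_y²)/n_z = 0.590/0.512, so δ = 49.1°.
Dip direction = atan2(0.556, 0.196) = 71° (azimuth of n's horizontal projection).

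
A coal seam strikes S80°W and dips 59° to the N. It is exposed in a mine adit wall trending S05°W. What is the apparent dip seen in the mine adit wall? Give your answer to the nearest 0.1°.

58.1°

Angle between strike (S80°W) and section (S05°W): β = 75°.
tan α = tan 59° × sin 75° = 1.6643 × 0.9659 = 1.6076
α = arctan(1.6076) = 58.12°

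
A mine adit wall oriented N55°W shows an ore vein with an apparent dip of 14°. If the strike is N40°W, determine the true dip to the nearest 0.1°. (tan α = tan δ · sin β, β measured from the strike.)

43.9°

β = acute angle between strike N40°W and section N55°W = 15°.
tan(true dip) = tan 14° / sin 15° = 0.9633
δ = arctan(0.9633) = 43.93°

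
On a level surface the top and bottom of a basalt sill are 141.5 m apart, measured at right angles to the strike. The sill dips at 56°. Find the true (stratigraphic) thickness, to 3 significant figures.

True thickness t = w · sin(dip) = 141.5 × sin 56°
t = 141.5 × 0.8290 = 117.309 m

117 m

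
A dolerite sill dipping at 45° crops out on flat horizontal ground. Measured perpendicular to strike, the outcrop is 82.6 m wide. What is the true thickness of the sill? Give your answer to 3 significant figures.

True thickness t = w · sin(dip) = 82.6 × sin 45°
t = 82.6 × 0.7071 = 58.407 m

58.4 m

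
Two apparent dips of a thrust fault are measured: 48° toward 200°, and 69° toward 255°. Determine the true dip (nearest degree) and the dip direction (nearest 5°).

Represent each trace as a vector plunging at its apparent dip toward its trend (east-north-up frame): v₁ = (-0.229, -0.629, -0.743), v₂ = (-0.346, -0.093, -0.934).
The plane normal is n = v₁ × v₂ ∝ (-0.518, -0.044, 0.196).
Dip δ = arctan(|n_h|/n_z) = arctan(0.520/0.196) = 69.3°.
The horizontal component of n points toward azimuth atan2(n_x, n_y) = 265°, the dip direction.

true dip 69°, dip direction 265°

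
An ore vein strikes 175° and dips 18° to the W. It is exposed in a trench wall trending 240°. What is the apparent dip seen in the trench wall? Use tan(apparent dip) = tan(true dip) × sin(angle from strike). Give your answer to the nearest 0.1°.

The section lies 65° from the strike.
tan α = tan 18° × sin 65° = 0.3249 × 0.9063 = 0.2945
apparent dip = arctan 0.2945 = 16.41°

16.4°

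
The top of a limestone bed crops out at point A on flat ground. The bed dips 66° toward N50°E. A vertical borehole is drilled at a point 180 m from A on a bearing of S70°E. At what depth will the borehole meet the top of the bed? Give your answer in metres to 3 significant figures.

The hole lies 60° from the dip direction, so the down-dip offset is 180 × cos 60° = 90.00 m.
Depth = down-dip offset × tan(dip) = 90.00 × tan 66° = 90.00 × 2.2460
Depth = 202.14 m

202 m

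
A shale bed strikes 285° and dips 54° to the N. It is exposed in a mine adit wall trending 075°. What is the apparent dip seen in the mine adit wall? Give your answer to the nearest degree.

The strike is 285° and the section trends 075°; the acute angle between them is β = 30°.
tan(apparent dip) = tan 54° · sin 30° = 0.6882
α = arctan(0.6882) = 34.54°

35°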